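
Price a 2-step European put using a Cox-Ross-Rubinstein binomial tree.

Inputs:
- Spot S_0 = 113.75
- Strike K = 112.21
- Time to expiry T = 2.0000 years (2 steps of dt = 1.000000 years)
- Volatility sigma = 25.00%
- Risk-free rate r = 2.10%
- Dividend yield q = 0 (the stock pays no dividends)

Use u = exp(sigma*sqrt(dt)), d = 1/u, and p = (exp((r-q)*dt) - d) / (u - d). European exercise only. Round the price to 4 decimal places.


dt = T/N = 1.000000
u = exp(sigma*sqrt(dt)) = 1.284025; d = 1/u = 0.778801
p = (exp((r-q)*dt) - d) / (u - d) = 0.479829
Discount per step: exp(-r*dt) = 0.979219
Stock lattice S(k, i) with i counting down-moves:
  k=0: S(0,0) = 113.7500
  k=1: S(1,0) = 146.0579; S(1,1) = 88.5886
  k=2: S(2,0) = 187.5420; S(2,1) = 113.7500; S(2,2) = 68.9929
Terminal payoffs V(N, i) = max(K - S_T, 0):
  V(2,0) = 0.000000; V(2,1) = 0.000000; V(2,2) = 43.217137
Backward induction: V(k, i) = exp(-r*dt) * [p * V(k+1, i) + (1-p) * V(k+1, i+1)].
  V(1,0) = exp(-r*dt) * [p*0.000000 + (1-p)*0.000000] = 0.000000
  V(1,1) = exp(-r*dt) * [p*0.000000 + (1-p)*43.217137] = 22.013151
  V(0,0) = exp(-r*dt) * [p*0.000000 + (1-p)*22.013151] = 11.212654

Answer: Price = V(0,0) = 11.2127


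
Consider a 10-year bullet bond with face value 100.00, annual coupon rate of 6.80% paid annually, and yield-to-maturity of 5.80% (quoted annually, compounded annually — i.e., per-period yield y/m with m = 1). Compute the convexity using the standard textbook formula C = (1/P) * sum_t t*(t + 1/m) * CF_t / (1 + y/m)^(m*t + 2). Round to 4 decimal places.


Coupon per period c = face * coupon_rate / m = 6.800000
Periods per year m = 1; per-period yield y/m = 0.058000
Number of cashflows N = 10
Cashflows (t years, CF_t, discount factor 1/(1+y/m)^(m*t), PV):
  t = 1.0000: CF_t = 6.800000, DF = 0.945180, PV = 6.427221
  t = 2.0000: CF_t = 6.800000, DF = 0.893364, PV = 6.074878
  t = 3.0000: CF_t = 6.800000, DF = 0.844390, PV = 5.741851
  t = 4.0000: CF_t = 6.800000, DF = 0.798100, PV = 5.427080
  t = 5.0000: CF_t = 6.800000, DF = 0.754348, PV = 5.129565
  t = 6.0000: CF_t = 6.800000, DF = 0.712994, PV = 4.848361
  t = 7.0000: CF_t = 6.800000, DF = 0.673908, PV = 4.582571
  t = 8.0000: CF_t = 6.800000, DF = 0.636964, PV = 4.331353
  t = 9.0000: CF_t = 6.800000, DF = 0.602045, PV = 4.093906
  t = 10.0000: CF_t = 106.800000, DF = 0.569041, PV = 60.773546
Price P = sum_t PV_t = 107.430333
Convexity numerator sum_t t*(t + 1/m) * CF_t / (1+y/m)^(m*t + 2):
  t = 1.0000: term = 11.483702
  t = 2.0000: term = 32.562481
  t = 3.0000: term = 61.554785
  t = 4.0000: term = 96.967210
  t = 5.0000: term = 137.477142
  t = 6.0000: term = 181.916822
  t = 7.0000: term = 229.258755
  t = 8.0000: term = 278.602322
  t = 9.0000: term = 329.161534
  t = 10.0000: term = 5972.221759
Convexity = (1/P) * sum = 7331.206513 / 107.430333 = 68.241495

Answer: Convexity = 68.2415


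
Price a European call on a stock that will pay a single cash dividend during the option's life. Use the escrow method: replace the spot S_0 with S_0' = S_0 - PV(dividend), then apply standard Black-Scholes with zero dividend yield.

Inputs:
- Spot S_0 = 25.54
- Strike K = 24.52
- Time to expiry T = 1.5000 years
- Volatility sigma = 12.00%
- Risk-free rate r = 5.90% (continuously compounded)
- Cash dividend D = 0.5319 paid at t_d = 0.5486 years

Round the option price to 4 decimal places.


PV(D) = D * exp(-r * t_d) = 0.5319 * 0.96815082 = 0.51495942
S_0' = S_0 - PV(D) = 25.5400 - 0.51495942 = 25.02504058
d1 = (ln(S_0'/K) + (r + sigma^2/2)*T) / (sigma*sqrt(T)) = 0.81437257
d2 = d1 - sigma*sqrt(T) = 0.66740319
exp(-rT) = 0.91530311
N(d1) = 0.79228423; N(d2) = 0.74774268
C = S_0' * N(d1) - K * exp(-rT) * N(d2) = 25.02504058 * 0.79228423 - 24.5200 * 0.91530311 * 0.74774268 = 3.0452

Answer: Price = 3.0452


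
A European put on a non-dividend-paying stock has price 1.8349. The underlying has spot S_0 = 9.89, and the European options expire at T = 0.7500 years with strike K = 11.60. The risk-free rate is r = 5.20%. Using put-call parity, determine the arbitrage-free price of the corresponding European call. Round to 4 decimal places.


Put-call parity: C - P = S_0 * exp(-qT) - K * exp(-rT).
S_0 * exp(-qT) = 9.8900 * 1.00000000 = 9.89000000
K * exp(-rT) = 11.6000 * 0.96175071 = 11.15630823
C = P + S*exp(-qT) - K*exp(-rT)
C = 1.8349 + 9.89000000 - 11.15630823 = 0.5686

Answer: Call price = 0.5686


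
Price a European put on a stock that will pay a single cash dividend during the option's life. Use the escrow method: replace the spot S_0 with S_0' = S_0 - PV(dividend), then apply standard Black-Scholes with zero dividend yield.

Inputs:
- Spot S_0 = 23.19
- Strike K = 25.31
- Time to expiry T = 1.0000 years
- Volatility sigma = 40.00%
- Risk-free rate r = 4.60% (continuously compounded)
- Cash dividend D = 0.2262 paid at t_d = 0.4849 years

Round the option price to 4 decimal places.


PV(D) = D * exp(-r * t_d) = 0.2262 * 0.97794153 = 0.22121037
S_0' = S_0 - PV(D) = 23.1900 - 0.22121037 = 22.96878963
d1 = (ln(S_0'/K) + (r + sigma^2/2)*T) / (sigma*sqrt(T)) = 0.07234187
d2 = d1 - sigma*sqrt(T) = -0.32765813
exp(-rT) = 0.95504196
N(-d1) = 0.47116492; N(-d2) = 0.62841492
P = K * exp(-rT) * N(-d2) - S_0' * N(-d1) = 25.3100 * 0.95504196 * 0.62841492 - 22.96878963 * 0.47116492 = 4.3680

Answer: Price = 4.3680


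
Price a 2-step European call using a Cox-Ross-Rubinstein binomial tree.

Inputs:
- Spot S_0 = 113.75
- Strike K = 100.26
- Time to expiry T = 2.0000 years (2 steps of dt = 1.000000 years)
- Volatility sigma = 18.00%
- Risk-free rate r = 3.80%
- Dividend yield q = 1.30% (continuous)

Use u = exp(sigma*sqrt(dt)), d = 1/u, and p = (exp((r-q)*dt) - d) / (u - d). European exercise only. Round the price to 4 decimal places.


Answer: Price = V(0,0) = 22.2772

Derivation:
dt = T/N = 1.000000
u = exp(sigma*sqrt(dt)) = 1.197217; d = 1/u = 0.835270
p = (exp((r-q)*dt) - d) / (u - d) = 0.525063
Discount per step: exp(-r*dt) = 0.962713
Stock lattice S(k, i) with i counting down-moves:
  k=0: S(0,0) = 113.7500
  k=1: S(1,0) = 136.1835; S(1,1) = 95.0120
  k=2: S(2,0) = 163.0412; S(2,1) = 113.7500; S(2,2) = 79.3607
Terminal payoffs V(N, i) = max(S_T - K, 0):
  V(2,0) = 62.781221; V(2,1) = 13.490000; V(2,2) = 0.000000
Backward induction: V(k, i) = exp(-r*dt) * [p * V(k+1, i) + (1-p) * V(k+1, i+1)].
  V(1,0) = exp(-r*dt) * [p*62.781221 + (1-p)*13.490000] = 37.902948
  V(1,1) = exp(-r*dt) * [p*13.490000 + (1-p)*0.000000] = 6.818987
  V(0,0) = exp(-r*dt) * [p*37.902948 + (1-p)*6.818987] = 22.277189


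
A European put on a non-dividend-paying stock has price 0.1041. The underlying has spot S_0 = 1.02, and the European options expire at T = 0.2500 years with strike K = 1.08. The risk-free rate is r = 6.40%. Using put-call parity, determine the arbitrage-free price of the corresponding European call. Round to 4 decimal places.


Answer: Call price = 0.0612

Derivation:
Put-call parity: C - P = S_0 * exp(-qT) - K * exp(-rT).
S_0 * exp(-qT) = 1.0200 * 1.00000000 = 1.02000000
K * exp(-rT) = 1.0800 * 0.98412732 = 1.06285751
C = P + S*exp(-qT) - K*exp(-rT)
C = 0.1041 + 1.02000000 - 1.06285751 = 0.0612


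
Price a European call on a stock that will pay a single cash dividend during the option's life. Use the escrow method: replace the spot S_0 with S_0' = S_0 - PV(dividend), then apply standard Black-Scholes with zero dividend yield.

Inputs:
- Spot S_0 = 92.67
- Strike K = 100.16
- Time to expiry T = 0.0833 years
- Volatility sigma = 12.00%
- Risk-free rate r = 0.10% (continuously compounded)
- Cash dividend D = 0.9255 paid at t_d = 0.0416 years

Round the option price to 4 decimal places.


Answer: Price = 0.0060

Derivation:
PV(D) = D * exp(-r * t_d) = 0.9255 * 0.99995840 = 0.92546150
S_0' = S_0 - PV(D) = 92.6700 - 0.92546150 = 91.74453850
d1 = (ln(S_0'/K) + (r + sigma^2/2)*T) / (sigma*sqrt(T)) = -2.51422500
d2 = d1 - sigma*sqrt(T) = -2.54885909
exp(-rT) = 0.99991670
N(d1) = 0.00596471; N(d2) = 0.00540380
C = S_0' * N(d1) - K * exp(-rT) * N(d2) = 91.74453850 * 0.00596471 - 100.1600 * 0.99991670 * 0.00540380 = 0.0060


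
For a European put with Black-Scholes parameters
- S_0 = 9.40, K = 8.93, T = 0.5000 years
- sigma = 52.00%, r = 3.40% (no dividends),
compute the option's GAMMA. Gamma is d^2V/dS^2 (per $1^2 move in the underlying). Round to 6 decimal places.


d1 = 0.3695810384; d2 = 0.0018855122
phi(d1) = 0.3726060420; exp(-qT) = 1.0000000000; exp(-rT) = 0.9831436846
Gamma = exp(-qT) * phi(d1) / (S * sigma * sqrt(T)) = 1.0000000000 * 0.3726060420 / (9.4000 * 0.5200 * 0.7071067812) = 0.107804

Answer: Gamma = 0.107804


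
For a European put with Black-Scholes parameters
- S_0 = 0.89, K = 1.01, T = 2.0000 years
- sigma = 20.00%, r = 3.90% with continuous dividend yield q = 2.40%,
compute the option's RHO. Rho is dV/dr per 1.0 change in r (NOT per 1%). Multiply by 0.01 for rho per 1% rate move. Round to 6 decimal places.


Answer: Rho = -1.280416

Derivation:
d1 = -0.1997016173; d2 = -0.4825443297
phi(d1) = 0.3910660133; exp(-qT) = 0.9531337871; exp(-rT) = 0.9249644265
N(-d2) = 0.6852903423
Rho = -K*T*exp(-rT)*N(-d2) = -1.0100 * 2.0000 * 0.9249644265 * 0.6852903423 = -1.280416


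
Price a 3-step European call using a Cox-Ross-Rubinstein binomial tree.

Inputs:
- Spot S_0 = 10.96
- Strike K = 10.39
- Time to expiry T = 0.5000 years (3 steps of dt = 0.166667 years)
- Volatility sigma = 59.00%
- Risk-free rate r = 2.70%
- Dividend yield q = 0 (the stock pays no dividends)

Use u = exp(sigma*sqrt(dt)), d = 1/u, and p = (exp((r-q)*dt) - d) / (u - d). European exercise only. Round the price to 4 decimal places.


dt = T/N = 0.166667
u = exp(sigma*sqrt(dt)) = 1.272351; d = 1/u = 0.785947
p = (exp((r-q)*dt) - d) / (u - d) = 0.449345
Discount per step: exp(-r*dt) = 0.995510
Stock lattice S(k, i) with i counting down-moves:
  k=0: S(0,0) = 10.9600
  k=1: S(1,0) = 13.9450; S(1,1) = 8.6140
  k=2: S(2,0) = 17.7429; S(2,1) = 10.9600; S(2,2) = 6.7701
  k=3: S(3,0) = 22.5752; S(3,1) = 13.9450; S(3,2) = 8.6140; S(3,3) = 5.3210
Terminal payoffs V(N, i) = max(S_T - K, 0):
  V(3,0) = 12.185195; V(3,1) = 3.554969; V(3,2) = 0.000000; V(3,3) = 0.000000
Backward induction: V(k, i) = exp(-r*dt) * [p * V(k+1, i) + (1-p) * V(k+1, i+1)].
  V(2,0) = exp(-r*dt) * [p*12.185195 + (1-p)*3.554969] = 7.399547
  V(2,1) = exp(-r*dt) * [p*3.554969 + (1-p)*0.000000] = 1.590236
  V(2,2) = exp(-r*dt) * [p*0.000000 + (1-p)*0.000000] = 0.000000
  V(1,0) = exp(-r*dt) * [p*7.399547 + (1-p)*1.590236] = 4.181762
  V(1,1) = exp(-r*dt) * [p*1.590236 + (1-p)*0.000000] = 0.711357
  V(0,0) = exp(-r*dt) * [p*4.181762 + (1-p)*0.711357] = 2.260571

Answer: Price = V(0,0) = 2.2606


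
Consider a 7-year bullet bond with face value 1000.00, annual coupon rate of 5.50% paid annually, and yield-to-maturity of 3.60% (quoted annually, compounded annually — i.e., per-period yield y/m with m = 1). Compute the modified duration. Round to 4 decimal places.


Coupon per period c = face * coupon_rate / m = 55.000000
Periods per year m = 1; per-period yield y/m = 0.036000
Number of cashflows N = 7
Cashflows (t years, CF_t, discount factor 1/(1+y/m)^(m*t), PV):
  t = 1.0000: CF_t = 55.000000, DF = 0.965251, PV = 53.088803
  t = 2.0000: CF_t = 55.000000, DF = 0.931709, PV = 51.244018
  t = 3.0000: CF_t = 55.000000, DF = 0.899333, PV = 49.463338
  t = 4.0000: CF_t = 55.000000, DF = 0.868082, PV = 47.744535
  t = 5.0000: CF_t = 55.000000, DF = 0.837917, PV = 46.085458
  t = 6.0000: CF_t = 55.000000, DF = 0.808801, PV = 44.484033
  t = 7.0000: CF_t = 1055.000000, DF = 0.780696, PV = 823.633821
Price P = sum_t PV_t = 1115.744007
First compute Macaulay numerator sum_t t * PV_t:
  t * PV_t at t = 1.0000: 53.088803
  t * PV_t at t = 2.0000: 102.488037
  t * PV_t at t = 3.0000: 148.390015
  t * PV_t at t = 4.0000: 190.978140
  t * PV_t at t = 5.0000: 230.427292
  t * PV_t at t = 6.0000: 266.904200
  t * PV_t at t = 7.0000: 5765.436746
Macaulay duration D = 6757.713233 / 1115.744007 = 6.056688
Modified duration = D / (1 + y/m) = 6.056688 / (1 + 0.036000) = 5.846224

Answer: Modified duration = 5.8462


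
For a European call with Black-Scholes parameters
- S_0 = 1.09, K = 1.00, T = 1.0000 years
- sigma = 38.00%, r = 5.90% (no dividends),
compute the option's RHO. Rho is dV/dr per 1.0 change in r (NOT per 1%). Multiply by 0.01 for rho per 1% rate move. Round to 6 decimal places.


Answer: Rho = 0.543138

Derivation:
d1 = 0.5720465691; d2 = 0.1920465691
phi(d1) = 0.3387282309; exp(-qT) = 1.0000000000; exp(-rT) = 0.9427067692
N(d2) = 0.5761471363
Rho = K*T*exp(-rT)*N(d2) = 1.0000 * 1.0000 * 0.9427067692 * 0.5761471363 = 0.543138


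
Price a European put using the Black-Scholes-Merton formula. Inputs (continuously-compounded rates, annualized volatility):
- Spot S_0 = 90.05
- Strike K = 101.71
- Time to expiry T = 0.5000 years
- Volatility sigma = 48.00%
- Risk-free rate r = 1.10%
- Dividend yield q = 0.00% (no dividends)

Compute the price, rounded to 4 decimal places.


Answer: Price = 19.1744

Derivation:
d1 = (ln(S/K) + (r - q + 0.5*sigma^2) * T) / (sigma * sqrt(T)) = -0.17283032
d2 = d1 - sigma * sqrt(T) = -0.51224157
exp(-rT) = 0.99451510; exp(-qT) = 1.00000000
P = K * exp(-rT) * N(-d2) - S_0 * exp(-qT) * N(-d1)
N(-d1) = 0.56860760; N(-d2) = 0.69575902
P = 101.7100 * 0.99451510 * 0.69575902 - 90.0500 * 1.00000000 * 0.56860760 = 19.1744


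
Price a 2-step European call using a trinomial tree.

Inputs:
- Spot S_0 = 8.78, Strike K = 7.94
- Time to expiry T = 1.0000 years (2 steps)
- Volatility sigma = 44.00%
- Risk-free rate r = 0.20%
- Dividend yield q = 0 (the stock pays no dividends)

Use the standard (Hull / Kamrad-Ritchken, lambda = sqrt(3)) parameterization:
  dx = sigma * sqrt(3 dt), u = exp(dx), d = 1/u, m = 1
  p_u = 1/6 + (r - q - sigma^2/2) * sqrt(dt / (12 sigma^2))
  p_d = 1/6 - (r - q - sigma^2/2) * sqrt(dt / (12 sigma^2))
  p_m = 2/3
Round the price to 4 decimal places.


dt = T/N = 0.500000; dx = sigma*sqrt(3*dt) = 0.538888
u = exp(dx) = 1.714099; d = 1/u = 0.583397
p_u = 0.122687, p_m = 0.666667, p_d = 0.210646
Discount per step: exp(-r*dt) = 0.999000
Stock lattice S(k, j) with j the centered position index:
  k=0: S(0,+0) = 8.7800
  k=1: S(1,-1) = 5.1222; S(1,+0) = 8.7800; S(1,+1) = 15.0498
  k=2: S(2,-2) = 2.9883; S(2,-1) = 5.1222; S(2,+0) = 8.7800; S(2,+1) = 15.0498; S(2,+2) = 25.7968
Terminal payoffs V(N, j) = max(S_T - K, 0):
  V(2,-2) = 0.000000; V(2,-1) = 0.000000; V(2,+0) = 0.840000; V(2,+1) = 7.109792; V(2,+2) = 17.856837
Backward induction: V(k, j) = exp(-r*dt) * [p_u * V(k+1, j+1) + p_m * V(k+1, j) + p_d * V(k+1, j-1)]
  V(1,-1) = exp(-r*dt) * [p_u*0.840000 + p_m*0.000000 + p_d*0.000000] = 0.102954
  V(1,+0) = exp(-r*dt) * [p_u*7.109792 + p_m*0.840000 + p_d*0.000000] = 1.430849
  V(1,+1) = exp(-r*dt) * [p_u*17.856837 + p_m*7.109792 + p_d*0.840000] = 7.100505
  V(0,+0) = exp(-r*dt) * [p_u*7.100505 + p_m*1.430849 + p_d*0.102954] = 1.844881

Answer: Price = V(0,0) = 1.8449


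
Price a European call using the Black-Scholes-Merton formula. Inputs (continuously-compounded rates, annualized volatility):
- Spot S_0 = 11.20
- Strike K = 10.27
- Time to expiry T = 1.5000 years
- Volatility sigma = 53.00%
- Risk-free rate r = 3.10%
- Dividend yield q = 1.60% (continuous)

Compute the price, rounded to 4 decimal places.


d1 = (ln(S/K) + (r - q + 0.5*sigma^2) * T) / (sigma * sqrt(T)) = 0.49276609
d2 = d1 - sigma * sqrt(T) = -0.15634869
exp(-rT) = 0.95456456; exp(-qT) = 0.97628571
C = S_0 * exp(-qT) * N(d1) - K * exp(-rT) * N(d2)
N(d1) = 0.68891106; N(d2) = 0.43787909
C = 11.2000 * 0.97628571 * 0.68891106 - 10.2700 * 0.95456456 * 0.43787909 = 3.2401

Answer: Price = 3.2401


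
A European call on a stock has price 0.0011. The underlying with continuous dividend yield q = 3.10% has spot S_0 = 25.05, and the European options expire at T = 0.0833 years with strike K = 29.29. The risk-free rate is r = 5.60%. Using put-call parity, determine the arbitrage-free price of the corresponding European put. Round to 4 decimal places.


Put-call parity: C - P = S_0 * exp(-qT) - K * exp(-rT).
S_0 * exp(-qT) = 25.0500 * 0.99742103 = 24.98539683
K * exp(-rT) = 29.2900 * 0.99534606 = 29.15368619
P = C - S*exp(-qT) + K*exp(-rT)
P = 0.0011 - 24.98539683 + 29.15368619 = 4.1694

Answer: Put price = 4.1694


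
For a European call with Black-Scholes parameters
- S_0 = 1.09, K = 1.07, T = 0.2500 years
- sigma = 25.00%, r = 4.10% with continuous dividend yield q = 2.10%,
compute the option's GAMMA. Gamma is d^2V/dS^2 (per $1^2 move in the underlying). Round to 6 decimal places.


d1 = 0.2506523821; d2 = 0.1256523821
phi(d1) = 0.3866049758; exp(-qT) = 0.9947637572; exp(-rT) = 0.9898023522
Gamma = exp(-qT) * phi(d1) / (S * sigma * sqrt(T)) = 0.9947637572 * 0.3866049758 / (1.0900 * 0.2500 * 0.5000000000) = 2.822610

Answer: Gamma = 2.822610


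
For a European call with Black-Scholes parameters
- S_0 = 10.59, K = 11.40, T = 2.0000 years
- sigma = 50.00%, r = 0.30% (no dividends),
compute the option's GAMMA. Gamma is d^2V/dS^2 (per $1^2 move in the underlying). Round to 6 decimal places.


d1 = 0.2578066129; d2 = -0.4493001683
phi(d1) = 0.3859024514; exp(-qT) = 1.0000000000; exp(-rT) = 0.9940179641
Gamma = exp(-qT) * phi(d1) / (S * sigma * sqrt(T)) = 1.0000000000 * 0.3859024514 / (10.5900 * 0.5000 * 1.4142135624) = 0.051534

Answer: Gamma = 0.051534


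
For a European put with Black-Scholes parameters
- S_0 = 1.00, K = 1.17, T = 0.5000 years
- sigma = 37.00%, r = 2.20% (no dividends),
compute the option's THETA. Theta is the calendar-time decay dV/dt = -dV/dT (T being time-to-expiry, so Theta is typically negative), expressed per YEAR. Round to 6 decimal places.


Answer: Theta = -0.076061

Derivation:
d1 = -0.4272406015; d2 = -0.6888701105
phi(d1) = 0.3641440314; exp(-qT) = 1.0000000000; exp(-rT) = 0.9890602788
Theta = -S*exp(-qT)*phi(d1)*sigma/(2*sqrt(T)) + r*K*exp(-rT)*N(-d2) - q*S*exp(-qT)*N(-d1)
N(-d1) = 0.6653979543; N(-d2) = 0.7545474949; sqrt(T) = 0.7071067812
Term 1 = -1.0000 * 1.0000000000 * 0.3641440314 * 0.3700 / (2 * 0.7071067812) = -0.0952708242
Term 2 = 0.0220 * 1.1700 * 0.9890602788 * 0.7545474949 = 0.0192095807
Term 3 = 0 (no dividend yield, q = 0)
Theta = -0.0952708242 + (0.0192095807) + (0.0000000000) = -0.076061


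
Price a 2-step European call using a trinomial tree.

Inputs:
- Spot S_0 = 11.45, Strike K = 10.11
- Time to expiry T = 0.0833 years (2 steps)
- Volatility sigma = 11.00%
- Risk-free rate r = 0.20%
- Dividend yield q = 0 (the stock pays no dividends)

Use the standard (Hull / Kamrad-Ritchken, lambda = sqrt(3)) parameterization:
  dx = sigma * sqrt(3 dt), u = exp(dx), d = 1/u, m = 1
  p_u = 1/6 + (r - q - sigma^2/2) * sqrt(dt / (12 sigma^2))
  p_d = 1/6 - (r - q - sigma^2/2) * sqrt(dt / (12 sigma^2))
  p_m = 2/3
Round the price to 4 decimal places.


Answer: Price = V(0,0) = 1.3417

Derivation:
dt = T/N = 0.041650; dx = sigma*sqrt(3*dt) = 0.038883
u = exp(dx) = 1.039649; d = 1/u = 0.961863
p_u = 0.164498, p_m = 0.666667, p_d = 0.168836
Discount per step: exp(-r*dt) = 0.999917
Stock lattice S(k, j) with j the centered position index:
  k=0: S(0,+0) = 11.4500
  k=1: S(1,-1) = 11.0133; S(1,+0) = 11.4500; S(1,+1) = 11.9040
  k=2: S(2,-2) = 10.5933; S(2,-1) = 11.0133; S(2,+0) = 11.4500; S(2,+1) = 11.9040; S(2,+2) = 12.3760
Terminal payoffs V(N, j) = max(S_T - K, 0):
  V(2,-2) = 0.483319; V(2,-1) = 0.903333; V(2,+0) = 1.340000; V(2,+1) = 1.793980; V(2,+2) = 2.265960
Backward induction: V(k, j) = exp(-r*dt) * [p_u * V(k+1, j+1) + p_m * V(k+1, j) + p_d * V(k+1, j-1)]
  V(1,-1) = exp(-r*dt) * [p_u*1.340000 + p_m*0.903333 + p_d*0.483319] = 0.904175
  V(1,+0) = exp(-r*dt) * [p_u*1.793980 + p_m*1.340000 + p_d*0.903333] = 1.340842
  V(1,+1) = exp(-r*dt) * [p_u*2.265960 + p_m*1.793980 + p_d*1.340000] = 1.794822
  V(0,+0) = exp(-r*dt) * [p_u*1.794822 + p_m*1.340842 + p_d*0.904175] = 1.341684


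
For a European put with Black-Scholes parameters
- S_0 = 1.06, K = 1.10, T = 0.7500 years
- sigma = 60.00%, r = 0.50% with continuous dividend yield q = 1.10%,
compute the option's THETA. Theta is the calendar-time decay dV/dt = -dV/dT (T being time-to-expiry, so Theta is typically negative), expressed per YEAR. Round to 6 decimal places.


Answer: Theta = -0.144443

Derivation:
d1 = 0.1798614065; d2 = -0.3397538358
phi(d1) = 0.3925412719; exp(-qT) = 0.9917839379; exp(-rT) = 0.9962570225
Theta = -S*exp(-qT)*phi(d1)*sigma/(2*sqrt(T)) + r*K*exp(-rT)*N(-d2) - q*S*exp(-qT)*N(-d1)
N(-d1) = 0.4286306871; N(-d2) = 0.6329790422; sqrt(T) = 0.8660254038
Term 1 = -1.0600 * 0.9917839379 * 0.3925412719 * 0.6000 / (2 * 0.8660254038) = -0.1429548467
Term 2 = 0.0050 * 1.1000 * 0.9962570225 * 0.6329790422 = 0.0034683540
Term 3 = -0.0110 * 1.0600 * 0.9917839379 * 0.4286306871 = -0.0049567713
Theta = -0.1429548467 + (0.0034683540) + (-0.0049567713) = -0.144443


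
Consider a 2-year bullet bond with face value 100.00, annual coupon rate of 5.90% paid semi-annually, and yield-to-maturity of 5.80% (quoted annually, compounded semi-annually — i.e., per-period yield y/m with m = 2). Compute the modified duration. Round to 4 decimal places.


Coupon per period c = face * coupon_rate / m = 2.950000
Periods per year m = 2; per-period yield y/m = 0.029000
Number of cashflows N = 4
Cashflows (t years, CF_t, discount factor 1/(1+y/m)^(m*t), PV):
  t = 0.5000: CF_t = 2.950000, DF = 0.971817, PV = 2.866861
  t = 1.0000: CF_t = 2.950000, DF = 0.944429, PV = 2.786065
  t = 1.5000: CF_t = 2.950000, DF = 0.917812, PV = 2.707546
  t = 2.0000: CF_t = 102.950000, DF = 0.891946, PV = 91.825828
Price P = sum_t PV_t = 100.186300
First compute Macaulay numerator sum_t t * PV_t:
  t * PV_t at t = 0.5000: 1.433431
  t * PV_t at t = 1.0000: 2.786065
  t * PV_t at t = 1.5000: 4.061319
  t * PV_t at t = 2.0000: 183.651655
Macaulay duration D = 191.932471 / 100.186300 = 1.915756
Modified duration = D / (1 + y/m) = 1.915756 / (1 + 0.029000) = 1.861764

Answer: Modified duration = 1.8618


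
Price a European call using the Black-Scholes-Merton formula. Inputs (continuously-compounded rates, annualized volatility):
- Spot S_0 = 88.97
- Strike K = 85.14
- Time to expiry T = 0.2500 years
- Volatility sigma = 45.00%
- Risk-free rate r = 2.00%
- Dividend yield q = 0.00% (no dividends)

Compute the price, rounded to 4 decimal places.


d1 = (ln(S/K) + (r - q + 0.5*sigma^2) * T) / (sigma * sqrt(T)) = 0.33028788
d2 = d1 - sigma * sqrt(T) = 0.10528788
exp(-rT) = 0.99501248; exp(-qT) = 1.00000000
C = S_0 * exp(-qT) * N(d1) - K * exp(-rT) * N(d2)
N(d1) = 0.62940878; N(d2) = 0.54192631
C = 88.9700 * 1.00000000 * 0.62940878 - 85.1400 * 0.99501248 * 0.54192631 = 10.0890

Answer: Price = 10.0890


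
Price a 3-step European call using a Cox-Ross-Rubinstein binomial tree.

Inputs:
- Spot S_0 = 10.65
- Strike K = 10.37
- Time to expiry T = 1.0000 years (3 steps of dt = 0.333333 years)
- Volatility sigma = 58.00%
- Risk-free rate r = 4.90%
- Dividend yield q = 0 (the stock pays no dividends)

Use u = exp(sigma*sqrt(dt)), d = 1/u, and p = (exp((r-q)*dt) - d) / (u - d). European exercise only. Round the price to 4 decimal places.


Answer: Price = V(0,0) = 2.9334

Derivation:
dt = T/N = 0.333333
u = exp(sigma*sqrt(dt)) = 1.397749; d = 1/u = 0.715436
p = (exp((r-q)*dt) - d) / (u - d) = 0.441193
Discount per step: exp(-r*dt) = 0.983799
Stock lattice S(k, i) with i counting down-moves:
  k=0: S(0,0) = 10.6500
  k=1: S(1,0) = 14.8860; S(1,1) = 7.6194
  k=2: S(2,0) = 20.8069; S(2,1) = 10.6500; S(2,2) = 5.4512
  k=3: S(3,0) = 29.0829; S(3,1) = 14.8860; S(3,2) = 7.6194; S(3,3) = 3.9000
Terminal payoffs V(N, i) = max(S_T - K, 0):
  V(3,0) = 18.712871; V(3,1) = 4.516028; V(3,2) = 0.000000; V(3,3) = 0.000000
Backward induction: V(k, i) = exp(-r*dt) * [p * V(k+1, i) + (1-p) * V(k+1, i+1)].
  V(2,0) = exp(-r*dt) * [p*18.712871 + (1-p)*4.516028] = 10.604933
  V(2,1) = exp(-r*dt) * [p*4.516028 + (1-p)*0.000000] = 1.960159
  V(2,2) = exp(-r*dt) * [p*0.000000 + (1-p)*0.000000] = 0.000000
  V(1,0) = exp(-r*dt) * [p*10.604933 + (1-p)*1.960159] = 5.680624
  V(1,1) = exp(-r*dt) * [p*1.960159 + (1-p)*0.000000] = 0.850797
  V(0,0) = exp(-r*dt) * [p*5.680624 + (1-p)*0.850797] = 2.933375


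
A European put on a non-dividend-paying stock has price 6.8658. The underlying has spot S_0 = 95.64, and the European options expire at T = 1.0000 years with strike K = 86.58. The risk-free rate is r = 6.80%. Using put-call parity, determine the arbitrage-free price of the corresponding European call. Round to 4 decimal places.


Put-call parity: C - P = S_0 * exp(-qT) - K * exp(-rT).
S_0 * exp(-qT) = 95.6400 * 1.00000000 = 95.64000000
K * exp(-rT) = 86.5800 * 0.93426047 = 80.88827180
C = P + S*exp(-qT) - K*exp(-rT)
C = 6.8658 + 95.64000000 - 80.88827180 = 21.6175

Answer: Call price = 21.6175


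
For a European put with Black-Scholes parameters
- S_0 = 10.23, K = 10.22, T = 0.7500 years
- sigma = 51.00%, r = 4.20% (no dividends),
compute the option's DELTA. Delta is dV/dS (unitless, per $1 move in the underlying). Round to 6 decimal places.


Answer: Delta = -0.384237

Derivation:
d1 = 0.2943705143; d2 = -0.1473024416
phi(d1) = 0.3820264114; exp(-qT) = 1.0000000000; exp(-rT) = 0.9689909565
N(-d1) = 0.3842373977
Delta = -exp(-qT) * N(-d1) = -1.0000000000 * 0.3842373977 = -0.384237


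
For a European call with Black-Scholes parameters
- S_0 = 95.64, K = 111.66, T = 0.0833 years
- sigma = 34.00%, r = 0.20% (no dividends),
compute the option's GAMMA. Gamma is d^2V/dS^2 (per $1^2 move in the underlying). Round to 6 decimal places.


Answer: Gamma = 0.013239

Derivation:
d1 = -1.5274247307; d2 = -1.6255546445
phi(d1) = 0.1242509849; exp(-qT) = 1.0000000000; exp(-rT) = 0.9998334139
Gamma = exp(-qT) * phi(d1) / (S * sigma * sqrt(T)) = 1.0000000000 * 0.1242509849 / (95.6400 * 0.3400 * 0.2886173938) = 0.013239


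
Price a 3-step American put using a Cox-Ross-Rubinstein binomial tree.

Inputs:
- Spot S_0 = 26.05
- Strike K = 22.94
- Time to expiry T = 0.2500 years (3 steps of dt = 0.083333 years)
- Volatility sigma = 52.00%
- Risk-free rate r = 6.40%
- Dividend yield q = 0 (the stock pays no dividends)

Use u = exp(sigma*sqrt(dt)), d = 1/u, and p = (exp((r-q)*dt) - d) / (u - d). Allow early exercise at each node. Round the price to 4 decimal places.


Answer: Price = V(0,0) = 1.1074

Derivation:
dt = T/N = 0.083333
u = exp(sigma*sqrt(dt)) = 1.161963; d = 1/u = 0.860612
p = (exp((r-q)*dt) - d) / (u - d) = 0.480288
Discount per step: exp(-r*dt) = 0.994681
Stock lattice S(k, i) with i counting down-moves:
  k=0: S(0,0) = 26.0500
  k=1: S(1,0) = 30.2691; S(1,1) = 22.4190
  k=2: S(2,0) = 35.1716; S(2,1) = 26.0500; S(2,2) = 19.2940
  k=3: S(3,0) = 40.8681; S(3,1) = 30.2691; S(3,2) = 22.4190; S(3,3) = 16.6047
Terminal payoffs V(N, i) = max(K - S_T, 0):
  V(3,0) = 0.000000; V(3,1) = 0.000000; V(3,2) = 0.521047; V(3,3) = 6.335320
Backward induction: V(k, i) = exp(-r*dt) * [p * V(k+1, i) + (1-p) * V(k+1, i+1)]; then take max(V_cont, immediate exercise) for American.
  V(2,0) = exp(-r*dt) * [p*0.000000 + (1-p)*0.000000] = 0.000000; exercise = 0.000000; V(2,0) = max -> 0.000000
  V(2,1) = exp(-r*dt) * [p*0.000000 + (1-p)*0.521047] = 0.269354; exercise = 0.000000; V(2,1) = max -> 0.269354
  V(2,2) = exp(-r*dt) * [p*0.521047 + (1-p)*6.335320] = 3.523951; exercise = 3.645972; V(2,2) = max -> 3.645972
  V(1,0) = exp(-r*dt) * [p*0.000000 + (1-p)*0.269354] = 0.139242; exercise = 0.000000; V(1,0) = max -> 0.139242
  V(1,1) = exp(-r*dt) * [p*0.269354 + (1-p)*3.645972] = 2.013456; exercise = 0.521047; V(1,1) = max -> 2.013456
  V(0,0) = exp(-r*dt) * [p*0.139242 + (1-p)*2.013456] = 1.107372; exercise = 0.000000; V(0,0) = max -> 1.107372


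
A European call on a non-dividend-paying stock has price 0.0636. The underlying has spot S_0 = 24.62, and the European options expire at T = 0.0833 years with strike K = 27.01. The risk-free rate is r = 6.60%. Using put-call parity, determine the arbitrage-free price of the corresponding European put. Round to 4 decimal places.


Answer: Put price = 2.3055

Derivation:
Put-call parity: C - P = S_0 * exp(-qT) - K * exp(-rT).
S_0 * exp(-qT) = 24.6200 * 1.00000000 = 24.62000000
K * exp(-rT) = 27.0100 * 0.99451729 = 26.86191187
P = C - S*exp(-qT) + K*exp(-rT)
P = 0.0636 - 24.62000000 + 26.86191187 = 2.3055


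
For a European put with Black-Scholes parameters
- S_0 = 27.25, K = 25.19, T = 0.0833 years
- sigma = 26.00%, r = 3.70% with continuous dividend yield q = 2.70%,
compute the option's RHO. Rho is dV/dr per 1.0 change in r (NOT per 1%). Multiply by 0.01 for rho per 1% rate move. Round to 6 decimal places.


Answer: Rho = -0.321318

Derivation:
d1 = 1.0961407001; d2 = 1.0211001777
phi(d1) = 0.2187773462; exp(-qT) = 0.9977534273; exp(-rT) = 0.9969226448
N(-d2) = 0.1536034895
Rho = -K*T*exp(-rT)*N(-d2) = -25.1900 * 0.0833 * 0.9969226448 * 0.1536034895 = -0.321318


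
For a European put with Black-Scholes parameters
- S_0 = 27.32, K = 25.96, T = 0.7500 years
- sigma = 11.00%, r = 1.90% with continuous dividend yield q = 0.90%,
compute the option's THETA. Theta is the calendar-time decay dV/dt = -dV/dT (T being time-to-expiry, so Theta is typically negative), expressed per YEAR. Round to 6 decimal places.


d1 = 0.6623744690; d2 = 0.5671116746
phi(d1) = 0.3203604529; exp(-qT) = 0.9932727301; exp(-rT) = 0.9858510507
Theta = -S*exp(-qT)*phi(d1)*sigma/(2*sqrt(T)) + r*K*exp(-rT)*N(-d2) - q*S*exp(-qT)*N(-d1)
N(-d1) = 0.2538656309; N(-d2) = 0.2853191558; sqrt(T) = 0.8660254038
Term 1 = -27.3200 * 0.9932727301 * 0.3203604529 * 0.1100 / (2 * 0.8660254038) = -0.5521030725
Term 2 = 0.0190 * 25.9600 * 0.9858510507 * 0.2853191558 = 0.1387396272
Term 3 = -0.0090 * 27.3200 * 0.9932727301 * 0.2538656309 = -0.0620005619
Theta = -0.5521030725 + (0.1387396272) + (-0.0620005619) = -0.475364

Answer: Theta = -0.475364


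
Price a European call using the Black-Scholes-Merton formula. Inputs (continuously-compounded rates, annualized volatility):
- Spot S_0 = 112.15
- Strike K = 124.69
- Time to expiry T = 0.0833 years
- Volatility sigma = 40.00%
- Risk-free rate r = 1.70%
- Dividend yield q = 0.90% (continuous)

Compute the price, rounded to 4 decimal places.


Answer: Price = 1.3375

Derivation:
d1 = (ln(S/K) + (r - q + 0.5*sigma^2) * T) / (sigma * sqrt(T)) = -0.85461755
d2 = d1 - sigma * sqrt(T) = -0.97006451
exp(-rT) = 0.99858490; exp(-qT) = 0.99925058
C = S_0 * exp(-qT) * N(d1) - K * exp(-rT) * N(d2)
N(d1) = 0.19638145; N(d2) = 0.16600717
C = 112.1500 * 0.99925058 * 0.19638145 - 124.6900 * 0.99858490 * 0.16600717 = 1.3375


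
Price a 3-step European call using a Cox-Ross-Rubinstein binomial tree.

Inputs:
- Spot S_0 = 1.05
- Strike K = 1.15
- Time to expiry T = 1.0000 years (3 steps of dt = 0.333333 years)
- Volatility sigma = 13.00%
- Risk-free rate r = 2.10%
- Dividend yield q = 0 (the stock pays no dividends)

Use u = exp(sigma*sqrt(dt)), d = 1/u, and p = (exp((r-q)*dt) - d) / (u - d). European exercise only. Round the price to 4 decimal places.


dt = T/N = 0.333333
u = exp(sigma*sqrt(dt)) = 1.077944; d = 1/u = 0.927692
p = (exp((r-q)*dt) - d) / (u - d) = 0.527997
Discount per step: exp(-r*dt) = 0.993024
Stock lattice S(k, i) with i counting down-moves:
  k=0: S(0,0) = 1.0500
  k=1: S(1,0) = 1.1318; S(1,1) = 0.9741
  k=2: S(2,0) = 1.2201; S(2,1) = 1.0500; S(2,2) = 0.9036
  k=3: S(3,0) = 1.3152; S(3,1) = 1.1318; S(3,2) = 0.9741; S(3,3) = 0.8383
Terminal payoffs V(N, i) = max(S_T - K, 0):
  V(3,0) = 0.165158; V(3,1) = 0.000000; V(3,2) = 0.000000; V(3,3) = 0.000000
Backward induction: V(k, i) = exp(-r*dt) * [p * V(k+1, i) + (1-p) * V(k+1, i+1)].
  V(2,0) = exp(-r*dt) * [p*0.165158 + (1-p)*0.000000] = 0.086595
  V(2,1) = exp(-r*dt) * [p*0.000000 + (1-p)*0.000000] = 0.000000
  V(2,2) = exp(-r*dt) * [p*0.000000 + (1-p)*0.000000] = 0.000000
  V(1,0) = exp(-r*dt) * [p*0.086595 + (1-p)*0.000000] = 0.045403
  V(1,1) = exp(-r*dt) * [p*0.000000 + (1-p)*0.000000] = 0.000000
  V(0,0) = exp(-r*dt) * [p*0.045403 + (1-p)*0.000000] = 0.023805

Answer: Price = V(0,0) = 0.0238


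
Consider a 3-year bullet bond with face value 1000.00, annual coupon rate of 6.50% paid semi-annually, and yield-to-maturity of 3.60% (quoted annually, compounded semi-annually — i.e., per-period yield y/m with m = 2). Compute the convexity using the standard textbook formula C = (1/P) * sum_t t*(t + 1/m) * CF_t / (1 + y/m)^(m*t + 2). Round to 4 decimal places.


Coupon per period c = face * coupon_rate / m = 32.500000
Periods per year m = 2; per-period yield y/m = 0.018000
Number of cashflows N = 6
Cashflows (t years, CF_t, discount factor 1/(1+y/m)^(m*t), PV):
  t = 0.5000: CF_t = 32.500000, DF = 0.982318, PV = 31.925344
  t = 1.0000: CF_t = 32.500000, DF = 0.964949, PV = 31.360849
  t = 1.5000: CF_t = 32.500000, DF = 0.947887, PV = 30.806335
  t = 2.0000: CF_t = 32.500000, DF = 0.931127, PV = 30.261625
  t = 2.5000: CF_t = 32.500000, DF = 0.914663, PV = 29.726547
  t = 3.0000: CF_t = 1032.500000, DF = 0.898490, PV = 927.691105
Price P = sum_t PV_t = 1081.771804
Convexity numerator sum_t t*(t + 1/m) * CF_t / (1+y/m)^(m*t + 2):
  t = 0.5000: term = 15.403167
  t = 1.0000: term = 45.392438
  t = 1.5000: term = 89.179642
  t = 2.0000: term = 146.004653
  t = 2.5000: term = 215.134558
  t = 3.0000: term = 9399.335149
Convexity = (1/P) * sum = 9910.449608 / 1081.771804 = 9.161313

Answer: Convexity = 9.1613


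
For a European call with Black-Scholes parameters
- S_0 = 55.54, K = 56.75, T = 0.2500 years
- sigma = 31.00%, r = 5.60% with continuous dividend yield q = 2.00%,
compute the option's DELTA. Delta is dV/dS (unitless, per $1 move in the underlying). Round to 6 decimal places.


Answer: Delta = 0.496124

Derivation:
d1 = -0.0034817709; d2 = -0.1584817709
phi(d1) = 0.3989398623; exp(-qT) = 0.9950124792; exp(-rT) = 0.9860975443
N(d1) = 0.4986109772
Delta = exp(-qT) * N(d1) = 0.9950124792 * 0.4986109772 = 0.496124


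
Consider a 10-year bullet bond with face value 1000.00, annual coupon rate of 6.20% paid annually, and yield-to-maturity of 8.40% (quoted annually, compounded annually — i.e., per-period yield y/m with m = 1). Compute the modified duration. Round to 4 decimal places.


Coupon per period c = face * coupon_rate / m = 62.000000
Periods per year m = 1; per-period yield y/m = 0.084000
Number of cashflows N = 10
Cashflows (t years, CF_t, discount factor 1/(1+y/m)^(m*t), PV):
  t = 1.0000: CF_t = 62.000000, DF = 0.922509, PV = 57.195572
  t = 2.0000: CF_t = 62.000000, DF = 0.851023, PV = 52.763443
  t = 3.0000: CF_t = 62.000000, DF = 0.785077, PV = 48.674763
  t = 4.0000: CF_t = 62.000000, DF = 0.724241, PV = 44.902918
  t = 5.0000: CF_t = 62.000000, DF = 0.668119, PV = 41.423356
  t = 6.0000: CF_t = 62.000000, DF = 0.616346, PV = 38.213428
  t = 7.0000: CF_t = 62.000000, DF = 0.568585, PV = 35.252240
  t = 8.0000: CF_t = 62.000000, DF = 0.524524, PV = 32.520516
  t = 9.0000: CF_t = 62.000000, DF = 0.483879, PV = 30.000476
  t = 10.0000: CF_t = 1062.000000, DF = 0.446383, PV = 474.058234
Price P = sum_t PV_t = 855.004945
First compute Macaulay numerator sum_t t * PV_t:
  t * PV_t at t = 1.0000: 57.195572
  t * PV_t at t = 2.0000: 105.526886
  t * PV_t at t = 3.0000: 146.024288
  t * PV_t at t = 4.0000: 179.611670
  t * PV_t at t = 5.0000: 207.116779
  t * PV_t at t = 6.0000: 229.280567
  t * PV_t at t = 7.0000: 246.765678
  t * PV_t at t = 8.0000: 260.164130
  t * PV_t at t = 9.0000: 270.004287
  t * PV_t at t = 10.0000: 4740.582344
Macaulay duration D = 6442.272201 / 855.004945 = 7.534778
Modified duration = D / (1 + y/m) = 7.534778 / (1 + 0.084000) = 6.950902

Answer: Modified duration = 6.9509


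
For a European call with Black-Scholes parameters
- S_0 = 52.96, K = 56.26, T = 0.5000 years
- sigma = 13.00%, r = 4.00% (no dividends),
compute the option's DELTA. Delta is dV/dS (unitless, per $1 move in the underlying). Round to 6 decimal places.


d1 = -0.3940422317; d2 = -0.4859661132
phi(d1) = 0.3691422627; exp(-qT) = 1.0000000000; exp(-rT) = 0.9801986733
N(d1) = 0.3467749300
Delta = exp(-qT) * N(d1) = 1.0000000000 * 0.3467749300 = 0.346775

Answer: Delta = 0.346775


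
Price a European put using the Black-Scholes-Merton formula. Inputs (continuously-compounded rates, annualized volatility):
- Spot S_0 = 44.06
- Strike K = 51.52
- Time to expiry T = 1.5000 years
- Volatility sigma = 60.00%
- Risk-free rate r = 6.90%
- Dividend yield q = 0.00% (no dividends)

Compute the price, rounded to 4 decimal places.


d1 = (ln(S/K) + (r - q + 0.5*sigma^2) * T) / (sigma * sqrt(T)) = 0.29541154
d2 = d1 - sigma * sqrt(T) = -0.43943538
exp(-rT) = 0.90167602; exp(-qT) = 1.00000000
P = K * exp(-rT) * N(-d2) - S_0 * exp(-qT) * N(-d1)
N(-d1) = 0.38383976; N(-d2) = 0.66982695
P = 51.5200 * 0.90167602 * 0.66982695 - 44.0600 * 1.00000000 * 0.38383976 = 14.2044

Answer: Price = 14.2044


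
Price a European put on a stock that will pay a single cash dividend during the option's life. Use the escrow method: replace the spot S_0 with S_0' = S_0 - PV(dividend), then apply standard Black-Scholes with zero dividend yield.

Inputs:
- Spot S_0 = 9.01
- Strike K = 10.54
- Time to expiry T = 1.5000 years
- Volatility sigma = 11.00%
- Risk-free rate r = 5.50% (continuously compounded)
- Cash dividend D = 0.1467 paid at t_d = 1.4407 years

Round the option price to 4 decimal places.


PV(D) = D * exp(-r * t_d) = 0.1467 * 0.92381957 = 0.13552433
S_0' = S_0 - PV(D) = 9.0100 - 0.13552433 = 8.87447567
d1 = (ln(S_0'/K) + (r + sigma^2/2)*T) / (sigma*sqrt(T)) = -0.59695764
d2 = d1 - sigma*sqrt(T) = -0.73167958
exp(-rT) = 0.92081144
N(-d1) = 0.72473217; N(-d2) = 0.76781792
P = K * exp(-rT) * N(-d2) - S_0' * N(-d1) = 10.5400 * 0.92081144 * 0.76781792 - 8.87447567 * 0.72473217 = 1.0203

Answer: Price = 1.0203


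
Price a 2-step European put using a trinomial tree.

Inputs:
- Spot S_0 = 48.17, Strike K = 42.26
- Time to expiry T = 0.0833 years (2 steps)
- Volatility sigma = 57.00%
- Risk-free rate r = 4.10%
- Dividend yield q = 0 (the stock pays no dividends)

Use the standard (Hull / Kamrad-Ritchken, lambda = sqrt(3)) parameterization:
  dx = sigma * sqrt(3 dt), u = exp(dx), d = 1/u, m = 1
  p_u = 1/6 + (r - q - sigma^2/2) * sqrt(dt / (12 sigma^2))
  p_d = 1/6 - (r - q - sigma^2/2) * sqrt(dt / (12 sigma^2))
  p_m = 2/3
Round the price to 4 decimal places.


dt = T/N = 0.041650; dx = sigma*sqrt(3*dt) = 0.201485
u = exp(dx) = 1.223218; d = 1/u = 0.817516
p_u = 0.154114, p_m = 0.666667, p_d = 0.179219
Discount per step: exp(-r*dt) = 0.998294
Stock lattice S(k, j) with j the centered position index:
  k=0: S(0,+0) = 48.1700
  k=1: S(1,-1) = 39.3797; S(1,+0) = 48.1700; S(1,+1) = 58.9224
  k=2: S(2,-2) = 32.1936; S(2,-1) = 39.3797; S(2,+0) = 48.1700; S(2,+1) = 58.9224; S(2,+2) = 72.0750
Terminal payoffs V(N, j) = max(K - S_T, 0):
  V(2,-2) = 10.066448; V(2,-1) = 2.880267; V(2,+0) = 0.000000; V(2,+1) = 0.000000; V(2,+2) = 0.000000
Backward induction: V(k, j) = exp(-r*dt) * [p_u * V(k+1, j+1) + p_m * V(k+1, j) + p_d * V(k+1, j-1)]
  V(1,-1) = exp(-r*dt) * [p_u*0.000000 + p_m*2.880267 + p_d*10.066448] = 3.717927
  V(1,+0) = exp(-r*dt) * [p_u*0.000000 + p_m*0.000000 + p_d*2.880267] = 0.515319
  V(1,+1) = exp(-r*dt) * [p_u*0.000000 + p_m*0.000000 + p_d*0.000000] = 0.000000
  V(0,+0) = exp(-r*dt) * [p_u*0.000000 + p_m*0.515319 + p_d*3.717927] = 1.008148

Answer: Price = V(0,0) = 1.0081


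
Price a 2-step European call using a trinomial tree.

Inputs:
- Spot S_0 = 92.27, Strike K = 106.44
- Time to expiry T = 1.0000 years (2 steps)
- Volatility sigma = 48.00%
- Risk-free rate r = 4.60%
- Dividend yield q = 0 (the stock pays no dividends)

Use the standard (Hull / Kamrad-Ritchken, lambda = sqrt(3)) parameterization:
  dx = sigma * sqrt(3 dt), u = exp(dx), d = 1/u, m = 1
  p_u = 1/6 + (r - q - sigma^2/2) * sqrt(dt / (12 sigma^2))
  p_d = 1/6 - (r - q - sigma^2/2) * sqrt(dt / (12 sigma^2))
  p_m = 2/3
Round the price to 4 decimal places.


dt = T/N = 0.500000; dx = sigma*sqrt(3*dt) = 0.587878
u = exp(dx) = 1.800164; d = 1/u = 0.555505
p_u = 0.137239, p_m = 0.666667, p_d = 0.196095
Discount per step: exp(-r*dt) = 0.977262
Stock lattice S(k, j) with j the centered position index:
  k=0: S(0,+0) = 92.2700
  k=1: S(1,-1) = 51.2565; S(1,+0) = 92.2700; S(1,+1) = 166.1011
  k=2: S(2,-2) = 28.4732; S(2,-1) = 51.2565; S(2,+0) = 92.2700; S(2,+1) = 166.1011; S(2,+2) = 299.0091
Terminal payoffs V(N, j) = max(S_T - K, 0):
  V(2,-2) = 0.000000; V(2,-1) = 0.000000; V(2,+0) = 0.000000; V(2,+1) = 59.661093; V(2,+2) = 192.569139
Backward induction: V(k, j) = exp(-r*dt) * [p_u * V(k+1, j+1) + p_m * V(k+1, j) + p_d * V(k+1, j-1)]
  V(1,-1) = exp(-r*dt) * [p_u*0.000000 + p_m*0.000000 + p_d*0.000000] = 0.000000
  V(1,+0) = exp(-r*dt) * [p_u*59.661093 + p_m*0.000000 + p_d*0.000000] = 8.001644
  V(1,+1) = exp(-r*dt) * [p_u*192.569139 + p_m*59.661093 + p_d*0.000000] = 64.696745
  V(0,+0) = exp(-r*dt) * [p_u*64.696745 + p_m*8.001644 + p_d*0.000000] = 13.890155

Answer: Price = V(0,0) = 13.8902
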